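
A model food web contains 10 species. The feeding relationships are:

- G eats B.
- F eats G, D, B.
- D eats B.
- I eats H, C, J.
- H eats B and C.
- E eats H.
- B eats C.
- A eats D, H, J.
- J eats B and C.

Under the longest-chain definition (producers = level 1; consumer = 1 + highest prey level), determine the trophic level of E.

C is a producer → level 1.
B eats C → level 2.
H eats B (level 2); other prey at levels: C 1 → level 3.
E eats H → level 4.

Trophic level 4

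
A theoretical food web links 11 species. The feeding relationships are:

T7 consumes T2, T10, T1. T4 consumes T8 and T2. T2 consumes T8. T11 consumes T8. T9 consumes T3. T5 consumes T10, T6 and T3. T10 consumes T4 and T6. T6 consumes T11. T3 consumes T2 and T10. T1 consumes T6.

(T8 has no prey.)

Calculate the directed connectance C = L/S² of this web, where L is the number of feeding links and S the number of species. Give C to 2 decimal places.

C = 0.14

The web has S = 11 species and L = 17 feeding links.
C = L / S² = 17 / 121 = 0.1405 ≈ 0.14.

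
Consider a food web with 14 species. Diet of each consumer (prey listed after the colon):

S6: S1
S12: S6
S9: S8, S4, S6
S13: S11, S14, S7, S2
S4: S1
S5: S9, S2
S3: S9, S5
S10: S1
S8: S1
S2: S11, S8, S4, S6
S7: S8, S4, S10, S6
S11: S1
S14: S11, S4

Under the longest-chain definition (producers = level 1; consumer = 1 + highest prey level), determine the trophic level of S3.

S1 is a producer → level 1.
S11 eats S1 → level 2.
S2 eats S11 (level 2); other prey at levels: S8 2, S4 2, S6 2 → level 3.
S5 eats S2 (level 3); other prey at levels: S9 3 → level 4.
S3 eats S5 (level 4); other prey at levels: S9 3 → level 5.

Trophic level 5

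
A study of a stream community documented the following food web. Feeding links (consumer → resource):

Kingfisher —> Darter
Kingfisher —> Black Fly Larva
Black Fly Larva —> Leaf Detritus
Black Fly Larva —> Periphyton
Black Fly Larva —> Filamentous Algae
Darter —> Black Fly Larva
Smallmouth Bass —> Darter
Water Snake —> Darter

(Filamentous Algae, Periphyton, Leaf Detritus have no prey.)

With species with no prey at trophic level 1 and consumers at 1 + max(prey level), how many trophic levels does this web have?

Basal resources (level 1): Filamentous Algae, Periphyton, Leaf Detritus.
Filamentous Algae → Black Fly Larva → Darter → Kingfisher gives Kingfisher level 4.
No species has a prey at level 4, so no species reaches level 5.

4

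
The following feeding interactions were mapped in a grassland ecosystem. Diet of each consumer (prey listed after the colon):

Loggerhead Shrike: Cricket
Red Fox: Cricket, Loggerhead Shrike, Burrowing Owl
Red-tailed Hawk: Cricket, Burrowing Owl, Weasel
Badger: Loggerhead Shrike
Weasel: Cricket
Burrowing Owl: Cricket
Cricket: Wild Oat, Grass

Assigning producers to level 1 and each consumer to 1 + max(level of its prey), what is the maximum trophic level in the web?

4

Producers (level 1): Wild Oat, Grass.
Wild Oat → Cricket → Loggerhead Shrike → Badger gives Badger level 4.
No species has a prey at level 4, so no species reaches level 5.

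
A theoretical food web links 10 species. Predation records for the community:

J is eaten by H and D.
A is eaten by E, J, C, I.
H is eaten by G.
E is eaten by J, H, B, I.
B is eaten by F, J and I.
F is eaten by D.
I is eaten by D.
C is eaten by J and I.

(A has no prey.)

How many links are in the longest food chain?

5 links

One longest chain: A → E → B → J → H → G.
It has 6 species and 5 links.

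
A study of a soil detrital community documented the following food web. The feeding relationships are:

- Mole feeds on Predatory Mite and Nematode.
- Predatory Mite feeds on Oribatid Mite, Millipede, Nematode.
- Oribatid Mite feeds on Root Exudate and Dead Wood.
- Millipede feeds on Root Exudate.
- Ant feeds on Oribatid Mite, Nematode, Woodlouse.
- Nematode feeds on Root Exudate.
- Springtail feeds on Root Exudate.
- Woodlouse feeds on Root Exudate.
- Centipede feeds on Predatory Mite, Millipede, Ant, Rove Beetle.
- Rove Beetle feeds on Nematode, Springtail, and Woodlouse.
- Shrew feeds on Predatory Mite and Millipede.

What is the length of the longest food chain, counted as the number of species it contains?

4 species

One longest chain: Dead Wood → Oribatid Mite → Ant → Centipede.
It has 4 species and 3 links.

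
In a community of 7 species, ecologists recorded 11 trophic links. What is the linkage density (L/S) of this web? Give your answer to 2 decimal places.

There are L = 11 links among S = 7 species.
L/S = 11/7 = 1.5714 ≈ 1.57.

L/S = 1.57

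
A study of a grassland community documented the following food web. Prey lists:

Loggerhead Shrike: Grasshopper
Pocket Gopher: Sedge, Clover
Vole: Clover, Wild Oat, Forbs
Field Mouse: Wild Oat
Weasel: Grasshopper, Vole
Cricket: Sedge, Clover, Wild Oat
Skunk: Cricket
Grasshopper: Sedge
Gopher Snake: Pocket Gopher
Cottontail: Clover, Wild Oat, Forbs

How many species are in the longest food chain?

3 species

One longest chain: Sedge → Pocket Gopher → Gopher Snake.
It has 3 species and 2 links.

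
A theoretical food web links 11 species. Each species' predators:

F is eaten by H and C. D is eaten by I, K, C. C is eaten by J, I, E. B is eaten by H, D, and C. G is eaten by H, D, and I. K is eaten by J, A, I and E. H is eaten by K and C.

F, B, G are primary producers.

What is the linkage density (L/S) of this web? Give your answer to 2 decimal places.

L/S = 1.82

There are L = 20 links among S = 11 species.
L/S = 20/11 = 1.8182 ≈ 1.82.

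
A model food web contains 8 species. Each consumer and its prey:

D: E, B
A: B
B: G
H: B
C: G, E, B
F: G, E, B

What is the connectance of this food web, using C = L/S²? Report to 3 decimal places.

The web has S = 8 species and L = 11 feeding links.
C = L / S² = 11 / 64 = 0.1719 ≈ 0.172.

C = 0.172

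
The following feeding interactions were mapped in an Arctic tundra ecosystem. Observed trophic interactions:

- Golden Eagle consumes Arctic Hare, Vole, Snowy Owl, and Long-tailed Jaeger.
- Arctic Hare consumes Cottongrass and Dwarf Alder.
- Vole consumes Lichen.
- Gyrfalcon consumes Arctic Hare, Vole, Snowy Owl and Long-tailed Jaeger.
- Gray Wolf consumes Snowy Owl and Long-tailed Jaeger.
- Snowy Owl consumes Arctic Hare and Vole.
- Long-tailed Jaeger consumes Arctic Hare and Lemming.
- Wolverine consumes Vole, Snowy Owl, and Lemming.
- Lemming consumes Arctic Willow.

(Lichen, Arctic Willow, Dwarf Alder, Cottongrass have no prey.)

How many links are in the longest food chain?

3 links

One longest chain: Lichen → Vole → Snowy Owl → Gyrfalcon.
It has 4 species and 3 links.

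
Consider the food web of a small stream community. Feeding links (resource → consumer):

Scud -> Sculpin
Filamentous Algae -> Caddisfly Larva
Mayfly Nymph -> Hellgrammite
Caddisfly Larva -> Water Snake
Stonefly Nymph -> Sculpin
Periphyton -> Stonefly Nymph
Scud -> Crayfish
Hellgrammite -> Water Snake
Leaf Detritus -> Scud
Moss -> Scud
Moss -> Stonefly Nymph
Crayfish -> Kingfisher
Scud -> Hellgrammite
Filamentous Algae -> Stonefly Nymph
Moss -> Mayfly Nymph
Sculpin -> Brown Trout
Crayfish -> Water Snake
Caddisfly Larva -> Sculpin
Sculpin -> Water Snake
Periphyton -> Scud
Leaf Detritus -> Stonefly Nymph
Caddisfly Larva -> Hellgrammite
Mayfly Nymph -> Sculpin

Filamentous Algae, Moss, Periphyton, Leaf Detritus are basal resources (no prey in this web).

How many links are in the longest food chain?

3 links

One longest chain: Moss → Scud → Crayfish → Kingfisher.
It has 4 species and 3 links.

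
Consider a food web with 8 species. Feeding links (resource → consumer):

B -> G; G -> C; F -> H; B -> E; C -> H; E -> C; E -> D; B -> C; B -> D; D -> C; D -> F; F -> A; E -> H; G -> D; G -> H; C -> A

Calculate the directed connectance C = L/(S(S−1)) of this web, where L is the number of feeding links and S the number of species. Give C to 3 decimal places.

The web has S = 8 species and L = 16 feeding links.
C = L / (S(S−1)) = 16 / 56 = 0.2857 ≈ 0.286.

C = 0.286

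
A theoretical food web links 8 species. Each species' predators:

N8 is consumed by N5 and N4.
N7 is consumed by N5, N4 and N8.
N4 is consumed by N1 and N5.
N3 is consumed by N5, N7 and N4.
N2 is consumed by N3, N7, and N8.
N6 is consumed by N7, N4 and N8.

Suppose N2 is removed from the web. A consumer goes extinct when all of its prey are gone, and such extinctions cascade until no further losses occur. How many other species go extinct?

1

Remove N2.
Round 1: N3 (all prey gone) → extinct.
No further losses. Total secondary extinctions: 1.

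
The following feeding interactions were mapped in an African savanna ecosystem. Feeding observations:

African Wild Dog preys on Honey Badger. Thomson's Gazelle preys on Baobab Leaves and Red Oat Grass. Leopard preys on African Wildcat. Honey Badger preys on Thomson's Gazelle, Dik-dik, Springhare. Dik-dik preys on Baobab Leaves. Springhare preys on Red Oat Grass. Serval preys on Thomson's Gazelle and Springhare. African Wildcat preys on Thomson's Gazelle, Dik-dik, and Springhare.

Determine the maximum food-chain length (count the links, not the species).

3 links

One longest chain: Baobab Leaves → Dik-dik → Honey Badger → African Wild Dog.
It has 4 species and 3 links.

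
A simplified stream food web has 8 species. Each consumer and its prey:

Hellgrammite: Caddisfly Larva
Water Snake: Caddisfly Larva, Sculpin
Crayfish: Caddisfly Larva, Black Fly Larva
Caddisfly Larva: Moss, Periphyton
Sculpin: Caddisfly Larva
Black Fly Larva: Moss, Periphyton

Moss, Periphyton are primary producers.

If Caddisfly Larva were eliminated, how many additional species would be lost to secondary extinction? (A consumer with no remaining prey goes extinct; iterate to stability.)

Remove Caddisfly Larva.
Round 1: Sculpin (all prey gone), Hellgrammite (all prey gone) → extinct.
Round 2: Water Snake (all prey gone) → extinct.
No further losses. Total secondary extinctions: 3.

3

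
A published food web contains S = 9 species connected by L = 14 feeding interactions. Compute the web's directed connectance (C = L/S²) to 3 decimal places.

C = 0.173

The web has S = 9 species and L = 14 feeding links.
C = L / S² = 14 / 81 = 0.1728 ≈ 0.173.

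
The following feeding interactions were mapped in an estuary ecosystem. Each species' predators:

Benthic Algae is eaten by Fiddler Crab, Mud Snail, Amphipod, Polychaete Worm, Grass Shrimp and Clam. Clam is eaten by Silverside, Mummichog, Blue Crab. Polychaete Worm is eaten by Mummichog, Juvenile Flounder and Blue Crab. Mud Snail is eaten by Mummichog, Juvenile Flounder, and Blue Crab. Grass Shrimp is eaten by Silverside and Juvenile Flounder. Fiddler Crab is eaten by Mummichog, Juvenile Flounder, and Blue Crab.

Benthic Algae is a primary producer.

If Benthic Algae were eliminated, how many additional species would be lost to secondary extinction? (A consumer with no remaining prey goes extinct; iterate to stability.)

Remove Benthic Algae.
Round 1: Amphipod (all prey gone), Clam (all prey gone), Polychaete Worm (all prey gone), Mud Snail (all prey gone), Fiddler Crab (all prey gone), Grass Shrimp (all prey gone) → extinct.
Round 2: Silverside (all prey gone), Blue Crab (all prey gone), Juvenile Flounder (all prey gone), Mummichog (all prey gone) → extinct.
No further losses. Total secondary extinctions: 10.

10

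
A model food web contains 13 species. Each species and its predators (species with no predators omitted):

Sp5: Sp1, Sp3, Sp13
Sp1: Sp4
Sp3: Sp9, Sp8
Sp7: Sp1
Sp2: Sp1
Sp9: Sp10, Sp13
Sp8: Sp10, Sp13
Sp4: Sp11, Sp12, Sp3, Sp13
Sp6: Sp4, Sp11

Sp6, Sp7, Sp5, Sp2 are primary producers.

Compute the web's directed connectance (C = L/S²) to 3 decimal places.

C = 0.107

The web has S = 13 species and L = 18 feeding links.
C = L / S² = 18 / 169 = 0.1065 ≈ 0.107.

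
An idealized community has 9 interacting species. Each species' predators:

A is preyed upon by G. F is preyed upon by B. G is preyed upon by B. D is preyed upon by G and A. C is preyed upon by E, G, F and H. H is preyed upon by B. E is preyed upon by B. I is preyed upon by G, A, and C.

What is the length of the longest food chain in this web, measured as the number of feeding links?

One longest chain: I → C → E → B.
It has 4 species and 3 links.

3 links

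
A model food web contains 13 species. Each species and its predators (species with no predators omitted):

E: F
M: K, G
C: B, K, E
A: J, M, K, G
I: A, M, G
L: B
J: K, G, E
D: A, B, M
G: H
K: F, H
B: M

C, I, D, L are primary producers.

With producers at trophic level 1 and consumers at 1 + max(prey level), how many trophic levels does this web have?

Producers (level 1): C, I, D, L.
I → A → J → K → H gives H level 5.
No species has a prey at level 5, so no species reaches level 6.

5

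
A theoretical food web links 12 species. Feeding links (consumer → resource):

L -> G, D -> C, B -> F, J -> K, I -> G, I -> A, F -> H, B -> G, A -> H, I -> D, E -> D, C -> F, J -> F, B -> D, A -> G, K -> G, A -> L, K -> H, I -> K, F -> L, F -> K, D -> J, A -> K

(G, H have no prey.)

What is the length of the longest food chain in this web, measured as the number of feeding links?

One longest chain: G → K → F → J → D → E.
It has 6 species and 5 links.

5 links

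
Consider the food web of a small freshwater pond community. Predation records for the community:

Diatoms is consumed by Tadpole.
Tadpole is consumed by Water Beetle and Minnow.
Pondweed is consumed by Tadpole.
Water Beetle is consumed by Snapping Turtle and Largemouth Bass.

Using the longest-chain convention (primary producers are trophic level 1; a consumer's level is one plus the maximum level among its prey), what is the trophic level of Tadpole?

Trophic level 2

Pondweed is a producer → level 1.
Tadpole eats Pondweed (level 1); other prey at levels: Diatoms 1 → level 2.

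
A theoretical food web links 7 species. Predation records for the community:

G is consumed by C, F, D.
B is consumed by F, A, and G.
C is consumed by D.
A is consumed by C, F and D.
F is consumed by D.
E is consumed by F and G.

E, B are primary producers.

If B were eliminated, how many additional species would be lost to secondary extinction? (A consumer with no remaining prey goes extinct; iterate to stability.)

Remove B.
Round 1: A (all prey gone) → extinct.
No further losses. Total secondary extinctions: 1.

1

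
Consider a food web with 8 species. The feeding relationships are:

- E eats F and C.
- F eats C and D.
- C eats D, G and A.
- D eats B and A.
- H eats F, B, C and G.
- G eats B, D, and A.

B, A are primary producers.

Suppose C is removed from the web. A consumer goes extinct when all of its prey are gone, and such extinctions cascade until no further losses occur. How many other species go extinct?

0

Remove C.
Every predator of it retains at least one other prey: F still has D; E still has F; H still has B, G, F.
No consumer loses all prey, so no secondary extinctions occur.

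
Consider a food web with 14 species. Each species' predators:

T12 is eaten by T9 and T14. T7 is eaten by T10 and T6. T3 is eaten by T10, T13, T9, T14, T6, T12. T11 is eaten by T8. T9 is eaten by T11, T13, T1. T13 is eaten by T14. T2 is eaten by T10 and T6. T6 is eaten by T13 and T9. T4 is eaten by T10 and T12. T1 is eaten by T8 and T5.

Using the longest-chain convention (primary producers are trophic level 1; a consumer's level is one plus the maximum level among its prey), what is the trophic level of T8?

T2 is a producer → level 1.
T6 eats T2 (level 1); other prey at levels: T3 1, T7 1 → level 2.
T9 eats T6 (level 2); other prey at levels: T3 1, T12 2 → level 3.
T1 eats T9 → level 4.
T8 eats T1 (level 4); other prey at levels: T11 4 → level 5.

Trophic level 5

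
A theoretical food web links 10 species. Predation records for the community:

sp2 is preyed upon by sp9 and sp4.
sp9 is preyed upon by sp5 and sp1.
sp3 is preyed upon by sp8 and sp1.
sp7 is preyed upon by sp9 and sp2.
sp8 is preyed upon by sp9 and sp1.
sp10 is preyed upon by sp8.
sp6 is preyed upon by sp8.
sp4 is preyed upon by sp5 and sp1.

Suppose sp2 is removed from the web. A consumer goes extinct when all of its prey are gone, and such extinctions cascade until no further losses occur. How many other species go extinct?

1

Remove sp2.
Round 1: sp4 (all prey gone) → extinct.
No further losses. Total secondary extinctions: 1.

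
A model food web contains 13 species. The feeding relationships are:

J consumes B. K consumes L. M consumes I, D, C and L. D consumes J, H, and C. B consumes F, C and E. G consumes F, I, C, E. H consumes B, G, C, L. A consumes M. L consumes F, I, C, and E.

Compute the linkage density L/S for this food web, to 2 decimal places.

There are L = 25 links among S = 13 species.
L/S = 25/13 = 1.9231 ≈ 1.92.

L/S = 1.92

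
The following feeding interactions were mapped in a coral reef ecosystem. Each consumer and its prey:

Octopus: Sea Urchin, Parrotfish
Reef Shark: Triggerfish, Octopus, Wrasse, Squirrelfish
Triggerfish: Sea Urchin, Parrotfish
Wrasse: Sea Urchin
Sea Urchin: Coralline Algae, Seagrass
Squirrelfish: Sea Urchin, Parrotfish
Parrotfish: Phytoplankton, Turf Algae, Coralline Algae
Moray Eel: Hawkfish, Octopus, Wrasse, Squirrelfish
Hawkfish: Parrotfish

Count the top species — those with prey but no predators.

2

Top species (has prey, but nothing eats it): Moray Eel, Reef Shark.
Count: 2.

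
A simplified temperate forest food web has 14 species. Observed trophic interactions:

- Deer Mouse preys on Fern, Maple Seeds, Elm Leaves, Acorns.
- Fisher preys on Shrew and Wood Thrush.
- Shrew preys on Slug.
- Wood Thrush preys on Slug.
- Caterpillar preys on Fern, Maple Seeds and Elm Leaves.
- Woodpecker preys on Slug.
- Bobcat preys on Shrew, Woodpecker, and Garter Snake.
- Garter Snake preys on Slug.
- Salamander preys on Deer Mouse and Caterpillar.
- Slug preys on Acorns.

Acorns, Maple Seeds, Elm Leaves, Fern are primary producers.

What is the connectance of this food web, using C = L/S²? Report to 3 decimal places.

C = 0.097

The web has S = 14 species and L = 19 feeding links.
C = L / S² = 19 / 196 = 0.0969 ≈ 0.097.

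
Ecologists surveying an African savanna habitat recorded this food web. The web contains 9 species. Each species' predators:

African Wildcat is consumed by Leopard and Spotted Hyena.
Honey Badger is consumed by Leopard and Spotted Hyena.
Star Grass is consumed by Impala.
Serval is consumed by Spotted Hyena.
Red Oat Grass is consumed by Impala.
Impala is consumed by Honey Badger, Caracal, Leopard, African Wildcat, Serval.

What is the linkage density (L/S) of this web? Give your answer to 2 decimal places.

L/S = 1.33

There are L = 12 links among S = 9 species.
L/S = 12/9 = 1.3333 ≈ 1.33.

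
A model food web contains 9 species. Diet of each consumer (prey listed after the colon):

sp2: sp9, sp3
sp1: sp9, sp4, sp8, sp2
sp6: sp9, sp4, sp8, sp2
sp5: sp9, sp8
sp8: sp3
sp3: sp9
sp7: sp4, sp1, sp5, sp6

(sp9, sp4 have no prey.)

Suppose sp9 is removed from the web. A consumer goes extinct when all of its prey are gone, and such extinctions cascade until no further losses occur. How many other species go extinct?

Remove sp9.
Round 1: sp3 (all prey gone) → extinct.
Round 2: sp8 (all prey gone), sp2 (all prey gone) → extinct.
Round 3: sp5 (all prey gone) → extinct.
No further losses. Total secondary extinctions: 4.

4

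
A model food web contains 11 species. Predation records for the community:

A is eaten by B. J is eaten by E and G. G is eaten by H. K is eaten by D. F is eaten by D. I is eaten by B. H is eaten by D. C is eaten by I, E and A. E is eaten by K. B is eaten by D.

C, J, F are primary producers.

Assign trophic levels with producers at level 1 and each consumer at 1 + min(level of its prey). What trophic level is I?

Trophic level 2

C is a producer → level 1.
I eats C → level 2.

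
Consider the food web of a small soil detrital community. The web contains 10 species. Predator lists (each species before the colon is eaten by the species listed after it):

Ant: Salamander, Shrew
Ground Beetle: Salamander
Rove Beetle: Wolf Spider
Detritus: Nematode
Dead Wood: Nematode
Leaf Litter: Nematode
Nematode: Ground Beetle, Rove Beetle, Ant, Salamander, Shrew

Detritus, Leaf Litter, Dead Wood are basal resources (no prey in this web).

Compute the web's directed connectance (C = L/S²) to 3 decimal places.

The web has S = 10 species and L = 12 feeding links.
C = L / S² = 12 / 100 = 0.1200 ≈ 0.120.

C = 0.120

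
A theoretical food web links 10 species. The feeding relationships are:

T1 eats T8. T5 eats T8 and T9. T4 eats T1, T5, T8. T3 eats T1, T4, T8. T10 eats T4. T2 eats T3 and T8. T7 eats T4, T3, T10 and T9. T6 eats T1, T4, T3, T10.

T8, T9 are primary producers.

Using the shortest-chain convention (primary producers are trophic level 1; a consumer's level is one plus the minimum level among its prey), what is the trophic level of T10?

T8 is a producer → level 1.
T4 eats T8 → level 2.
T10 eats T4 → level 3.
No prey of T10 is below level 2, so 3 is the minimum.

Trophic level 3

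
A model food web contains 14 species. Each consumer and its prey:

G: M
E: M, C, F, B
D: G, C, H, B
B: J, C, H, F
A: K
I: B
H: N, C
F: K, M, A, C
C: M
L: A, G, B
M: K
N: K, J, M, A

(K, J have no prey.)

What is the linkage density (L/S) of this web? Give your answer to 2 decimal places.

L/S = 2.14

There are L = 30 links among S = 14 species.
L/S = 30/14 = 2.1429 ≈ 2.14.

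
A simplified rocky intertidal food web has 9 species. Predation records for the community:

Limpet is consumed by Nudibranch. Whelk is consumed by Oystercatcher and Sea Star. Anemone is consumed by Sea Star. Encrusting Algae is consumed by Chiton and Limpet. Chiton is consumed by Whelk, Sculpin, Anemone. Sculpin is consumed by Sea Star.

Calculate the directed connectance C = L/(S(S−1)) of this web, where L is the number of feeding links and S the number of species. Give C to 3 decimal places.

C = 0.139

The web has S = 9 species and L = 10 feeding links.
C = L / (S(S−1)) = 10 / 72 = 0.1389 ≈ 0.139.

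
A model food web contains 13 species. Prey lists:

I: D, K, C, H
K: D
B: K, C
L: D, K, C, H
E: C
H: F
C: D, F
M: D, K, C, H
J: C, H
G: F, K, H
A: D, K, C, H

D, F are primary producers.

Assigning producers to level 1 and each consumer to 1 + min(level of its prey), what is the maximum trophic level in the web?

3

Producers (level 1): D, F.
Following each consumer down to its lowest-level prey: D → C → E (levels 1 through 3).
All prey of E (C 2) are at level 2 or above, so E is at level 1 + 2 = 3.
Every consumer has at least one prey at level 2 or below, so none exceeds level 3.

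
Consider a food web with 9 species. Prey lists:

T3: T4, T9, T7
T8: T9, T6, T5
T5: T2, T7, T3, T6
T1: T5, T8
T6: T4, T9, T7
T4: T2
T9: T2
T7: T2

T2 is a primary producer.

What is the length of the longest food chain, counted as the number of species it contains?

6 species

One longest chain: T2 → T4 → T3 → T5 → T8 → T1.
It has 6 species and 5 links.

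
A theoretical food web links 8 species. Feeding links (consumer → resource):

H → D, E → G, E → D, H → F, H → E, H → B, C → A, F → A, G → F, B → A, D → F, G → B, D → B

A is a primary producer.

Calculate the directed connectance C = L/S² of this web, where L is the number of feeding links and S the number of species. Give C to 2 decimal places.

The web has S = 8 species and L = 13 feeding links.
C = L / S² = 13 / 64 = 0.2031 ≈ 0.20.

C = 0.20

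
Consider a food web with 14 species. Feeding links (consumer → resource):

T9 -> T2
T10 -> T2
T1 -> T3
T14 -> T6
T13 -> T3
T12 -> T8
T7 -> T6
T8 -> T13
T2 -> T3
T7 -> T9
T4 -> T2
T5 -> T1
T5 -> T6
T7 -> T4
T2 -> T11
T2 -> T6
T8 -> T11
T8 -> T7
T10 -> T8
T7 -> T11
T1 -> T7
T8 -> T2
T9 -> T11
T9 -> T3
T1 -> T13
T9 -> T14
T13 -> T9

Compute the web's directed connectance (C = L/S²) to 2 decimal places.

The web has S = 14 species and L = 27 feeding links.
C = L / S² = 27 / 196 = 0.1378 ≈ 0.14.

C = 0.14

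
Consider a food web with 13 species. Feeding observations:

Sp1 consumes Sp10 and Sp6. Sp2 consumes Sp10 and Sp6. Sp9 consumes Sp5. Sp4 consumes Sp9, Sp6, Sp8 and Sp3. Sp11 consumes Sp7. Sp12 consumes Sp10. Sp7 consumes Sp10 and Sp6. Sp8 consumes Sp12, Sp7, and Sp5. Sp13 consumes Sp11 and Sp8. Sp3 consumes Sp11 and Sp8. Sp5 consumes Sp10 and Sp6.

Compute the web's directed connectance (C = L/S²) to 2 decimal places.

C = 0.13

The web has S = 13 species and L = 22 feeding links.
C = L / S² = 22 / 169 = 0.1302 ≈ 0.13.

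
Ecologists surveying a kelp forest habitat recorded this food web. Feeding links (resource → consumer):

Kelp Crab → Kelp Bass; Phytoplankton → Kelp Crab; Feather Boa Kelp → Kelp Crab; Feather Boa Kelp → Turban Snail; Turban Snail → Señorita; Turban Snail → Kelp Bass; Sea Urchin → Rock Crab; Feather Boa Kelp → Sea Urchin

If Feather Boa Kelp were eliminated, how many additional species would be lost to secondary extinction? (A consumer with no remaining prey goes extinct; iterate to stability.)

4

Remove Feather Boa Kelp.
Round 1: Turban Snail (all prey gone), Sea Urchin (all prey gone) → extinct.
Round 2: Señorita (all prey gone), Rock Crab (all prey gone) → extinct.
No further losses. Total secondary extinctions: 4.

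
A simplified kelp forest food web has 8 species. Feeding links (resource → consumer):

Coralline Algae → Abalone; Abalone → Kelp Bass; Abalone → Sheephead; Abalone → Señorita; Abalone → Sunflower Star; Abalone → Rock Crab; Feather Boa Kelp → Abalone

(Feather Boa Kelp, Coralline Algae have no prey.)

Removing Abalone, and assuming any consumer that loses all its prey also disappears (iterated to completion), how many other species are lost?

5

Remove Abalone.
Round 1: Rock Crab (all prey gone), Señorita (all prey gone), Kelp Bass (all prey gone), Sheephead (all prey gone), Sunflower Star (all prey gone) → extinct.
No further losses. Total secondary extinctions: 5.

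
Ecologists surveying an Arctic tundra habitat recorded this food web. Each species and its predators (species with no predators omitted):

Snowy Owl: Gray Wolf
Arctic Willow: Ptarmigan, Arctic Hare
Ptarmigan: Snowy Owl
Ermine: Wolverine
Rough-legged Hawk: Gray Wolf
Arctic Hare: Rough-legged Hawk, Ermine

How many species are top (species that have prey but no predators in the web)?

2

Top species (has prey, but nothing eats it): Wolverine, Gray Wolf.
Count: 2.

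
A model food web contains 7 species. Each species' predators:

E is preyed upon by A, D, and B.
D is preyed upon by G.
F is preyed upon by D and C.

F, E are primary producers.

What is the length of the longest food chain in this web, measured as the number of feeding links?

One longest chain: F → D → G.
It has 3 species and 2 links.

2 links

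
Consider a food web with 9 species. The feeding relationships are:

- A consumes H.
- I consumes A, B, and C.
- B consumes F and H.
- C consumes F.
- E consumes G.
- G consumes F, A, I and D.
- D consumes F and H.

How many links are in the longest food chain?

4 links

One longest chain: F → C → I → G → E.
It has 5 species and 4 links.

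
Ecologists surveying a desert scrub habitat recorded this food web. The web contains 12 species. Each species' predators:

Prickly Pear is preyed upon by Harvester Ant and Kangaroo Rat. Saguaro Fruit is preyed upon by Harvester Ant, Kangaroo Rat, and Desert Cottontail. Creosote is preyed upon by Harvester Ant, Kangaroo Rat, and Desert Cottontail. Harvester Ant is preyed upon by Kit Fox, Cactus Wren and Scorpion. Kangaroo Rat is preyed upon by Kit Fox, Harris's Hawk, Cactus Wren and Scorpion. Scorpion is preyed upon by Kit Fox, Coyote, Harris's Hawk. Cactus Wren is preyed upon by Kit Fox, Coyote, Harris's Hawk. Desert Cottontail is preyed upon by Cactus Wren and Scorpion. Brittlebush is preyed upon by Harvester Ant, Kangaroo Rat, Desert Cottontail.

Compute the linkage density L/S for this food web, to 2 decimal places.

There are L = 26 links among S = 12 species.
L/S = 26/12 = 2.1667 ≈ 2.17.

L/S = 2.17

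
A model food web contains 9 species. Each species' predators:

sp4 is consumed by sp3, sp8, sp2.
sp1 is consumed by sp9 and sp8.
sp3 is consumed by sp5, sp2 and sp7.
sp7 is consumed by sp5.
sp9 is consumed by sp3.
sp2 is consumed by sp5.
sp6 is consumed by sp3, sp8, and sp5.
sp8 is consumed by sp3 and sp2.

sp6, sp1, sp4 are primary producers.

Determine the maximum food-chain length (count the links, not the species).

4 links

One longest chain: sp6 → sp8 → sp3 → sp7 → sp5.
It has 5 species and 4 links.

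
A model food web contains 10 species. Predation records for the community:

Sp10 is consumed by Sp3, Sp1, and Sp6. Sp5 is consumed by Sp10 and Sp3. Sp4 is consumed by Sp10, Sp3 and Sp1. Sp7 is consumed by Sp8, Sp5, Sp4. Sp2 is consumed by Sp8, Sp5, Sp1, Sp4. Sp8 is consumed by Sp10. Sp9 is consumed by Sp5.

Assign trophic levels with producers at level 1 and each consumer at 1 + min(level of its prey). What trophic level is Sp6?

Trophic level 4

Sp2 is a producer → level 1.
Sp8 eats Sp2 → level 2.
Sp10 eats Sp8 → level 3.
Sp6 eats Sp10 → level 4.
No prey of Sp6 is below level 3, so 4 is the minimum.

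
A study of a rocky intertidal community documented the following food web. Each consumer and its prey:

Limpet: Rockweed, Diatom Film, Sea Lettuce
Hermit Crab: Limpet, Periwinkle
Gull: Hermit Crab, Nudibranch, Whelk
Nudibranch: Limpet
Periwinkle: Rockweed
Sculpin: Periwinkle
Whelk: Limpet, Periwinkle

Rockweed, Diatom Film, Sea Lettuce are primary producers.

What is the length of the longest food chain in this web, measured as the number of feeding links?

One longest chain: Rockweed → Limpet → Whelk → Gull.
It has 4 species and 3 links.

3 links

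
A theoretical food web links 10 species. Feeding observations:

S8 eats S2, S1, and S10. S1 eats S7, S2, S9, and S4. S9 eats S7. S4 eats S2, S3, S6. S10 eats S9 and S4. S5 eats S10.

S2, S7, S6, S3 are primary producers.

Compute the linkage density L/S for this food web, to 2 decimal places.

L/S = 1.40

There are L = 14 links among S = 10 species.
L/S = 14/10 = 1.4000 ≈ 1.40.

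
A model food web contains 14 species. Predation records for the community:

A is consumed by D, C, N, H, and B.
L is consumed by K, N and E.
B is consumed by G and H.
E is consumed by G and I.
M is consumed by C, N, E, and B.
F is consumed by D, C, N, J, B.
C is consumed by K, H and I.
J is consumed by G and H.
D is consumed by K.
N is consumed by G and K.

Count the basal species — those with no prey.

Basal species (no prey listed): L, F, A, M.
Count: 4.

4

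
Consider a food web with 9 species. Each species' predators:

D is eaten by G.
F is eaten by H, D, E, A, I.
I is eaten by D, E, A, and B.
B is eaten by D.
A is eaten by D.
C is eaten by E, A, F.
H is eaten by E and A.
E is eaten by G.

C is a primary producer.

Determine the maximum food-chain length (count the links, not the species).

5 links

One longest chain: C → F → I → B → D → G.
It has 6 species and 5 links.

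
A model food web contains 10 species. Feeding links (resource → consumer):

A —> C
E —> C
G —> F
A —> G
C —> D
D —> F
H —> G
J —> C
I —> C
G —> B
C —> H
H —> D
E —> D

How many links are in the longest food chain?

4 links

One longest chain: J → C → H → G → F.
It has 5 species and 4 links.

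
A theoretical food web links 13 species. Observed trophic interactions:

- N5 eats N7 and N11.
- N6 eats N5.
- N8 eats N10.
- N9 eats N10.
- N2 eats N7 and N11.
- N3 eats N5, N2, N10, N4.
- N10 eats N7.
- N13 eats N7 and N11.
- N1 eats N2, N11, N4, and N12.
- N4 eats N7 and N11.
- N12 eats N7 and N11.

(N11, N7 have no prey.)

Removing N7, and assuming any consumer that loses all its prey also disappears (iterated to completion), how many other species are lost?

3

Remove N7.
Round 1: N10 (all prey gone) → extinct.
Round 2: N9 (all prey gone), N8 (all prey gone) → extinct.
No further losses. Total secondary extinctions: 3.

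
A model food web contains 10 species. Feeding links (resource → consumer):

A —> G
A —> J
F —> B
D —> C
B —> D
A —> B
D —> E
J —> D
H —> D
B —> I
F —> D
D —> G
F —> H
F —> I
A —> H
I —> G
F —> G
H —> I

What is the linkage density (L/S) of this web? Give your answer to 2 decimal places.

There are L = 18 links among S = 10 species.
L/S = 18/10 = 1.8000 ≈ 1.80.

L/S = 1.80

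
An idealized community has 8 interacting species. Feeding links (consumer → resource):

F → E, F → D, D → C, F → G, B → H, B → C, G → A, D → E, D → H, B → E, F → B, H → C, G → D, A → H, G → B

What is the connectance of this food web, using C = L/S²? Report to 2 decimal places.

The web has S = 8 species and L = 15 feeding links.
C = L / S² = 15 / 64 = 0.2344 ≈ 0.23.

C = 0.23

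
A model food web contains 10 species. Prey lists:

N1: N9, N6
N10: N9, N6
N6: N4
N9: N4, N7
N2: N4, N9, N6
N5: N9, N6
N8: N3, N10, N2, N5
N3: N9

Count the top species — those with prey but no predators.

2

Top species (has prey, but nothing eats it): N1, N8.
Count: 2.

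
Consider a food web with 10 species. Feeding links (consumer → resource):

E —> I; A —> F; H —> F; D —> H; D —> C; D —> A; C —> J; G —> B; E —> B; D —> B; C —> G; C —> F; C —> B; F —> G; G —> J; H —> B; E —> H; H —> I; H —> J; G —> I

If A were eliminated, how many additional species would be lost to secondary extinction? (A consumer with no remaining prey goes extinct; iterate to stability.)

0

Remove A.
Every predator of it retains at least one other prey: D still has B, H, C.
No consumer loses all prey, so no secondary extinctions occur.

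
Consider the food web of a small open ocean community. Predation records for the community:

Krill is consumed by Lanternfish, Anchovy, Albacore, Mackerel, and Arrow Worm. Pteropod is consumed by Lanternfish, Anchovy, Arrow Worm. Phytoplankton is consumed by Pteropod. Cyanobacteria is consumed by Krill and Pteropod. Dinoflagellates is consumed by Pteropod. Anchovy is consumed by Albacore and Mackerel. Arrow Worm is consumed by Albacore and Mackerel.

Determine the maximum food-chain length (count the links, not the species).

3 links

One longest chain: Phytoplankton → Pteropod → Anchovy → Albacore.
It has 4 species and 3 links.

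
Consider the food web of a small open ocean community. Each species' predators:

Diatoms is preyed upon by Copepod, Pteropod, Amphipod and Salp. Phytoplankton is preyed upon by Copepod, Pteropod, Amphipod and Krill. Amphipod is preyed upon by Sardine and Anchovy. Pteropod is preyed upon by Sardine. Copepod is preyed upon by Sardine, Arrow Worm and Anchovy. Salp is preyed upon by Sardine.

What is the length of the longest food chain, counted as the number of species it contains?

3 species

One longest chain: Phytoplankton → Amphipod → Anchovy.
It has 3 species and 2 links.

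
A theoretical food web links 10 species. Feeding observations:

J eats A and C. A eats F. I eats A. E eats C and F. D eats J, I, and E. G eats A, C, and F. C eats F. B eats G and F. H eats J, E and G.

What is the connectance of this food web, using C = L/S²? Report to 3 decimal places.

The web has S = 10 species and L = 18 feeding links.
C = L / S² = 18 / 100 = 0.1800 ≈ 0.180.

C = 0.180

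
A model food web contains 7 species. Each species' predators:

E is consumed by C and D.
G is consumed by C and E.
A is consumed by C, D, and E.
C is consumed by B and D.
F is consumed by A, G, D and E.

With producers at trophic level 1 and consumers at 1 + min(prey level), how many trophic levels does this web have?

Producers (level 1): F.
Following each consumer down to its lowest-level prey: F → G → C → B (levels 1 through 4).
All prey of B (C 3) are at level 3 or above, so B is at level 1 + 3 = 4.
Every consumer has at least one prey at level 3 or below, so none exceeds level 4.

4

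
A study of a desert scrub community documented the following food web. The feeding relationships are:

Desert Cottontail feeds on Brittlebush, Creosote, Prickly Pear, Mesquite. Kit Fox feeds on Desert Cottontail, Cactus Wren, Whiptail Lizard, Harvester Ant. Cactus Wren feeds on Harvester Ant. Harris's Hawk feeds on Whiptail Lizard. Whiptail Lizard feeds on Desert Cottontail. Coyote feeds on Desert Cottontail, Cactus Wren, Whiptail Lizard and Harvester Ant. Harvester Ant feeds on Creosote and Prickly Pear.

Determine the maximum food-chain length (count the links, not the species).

3 links

One longest chain: Brittlebush → Desert Cottontail → Whiptail Lizard → Harris's Hawk.
It has 4 species and 3 links.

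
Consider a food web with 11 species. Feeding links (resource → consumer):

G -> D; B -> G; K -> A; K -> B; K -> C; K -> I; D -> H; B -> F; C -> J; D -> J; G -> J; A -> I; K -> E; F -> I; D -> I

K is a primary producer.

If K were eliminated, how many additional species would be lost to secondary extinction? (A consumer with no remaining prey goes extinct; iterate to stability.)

Remove K.
Round 1: B (all prey gone), A (all prey gone), E (all prey gone), C (all prey gone) → extinct.
Round 2: G (all prey gone), F (all prey gone) → extinct.
Round 3: D (all prey gone) → extinct.
Round 4: H (all prey gone), J (all prey gone), I (all prey gone) → extinct.
No further losses. Total secondary extinctions: 10.

10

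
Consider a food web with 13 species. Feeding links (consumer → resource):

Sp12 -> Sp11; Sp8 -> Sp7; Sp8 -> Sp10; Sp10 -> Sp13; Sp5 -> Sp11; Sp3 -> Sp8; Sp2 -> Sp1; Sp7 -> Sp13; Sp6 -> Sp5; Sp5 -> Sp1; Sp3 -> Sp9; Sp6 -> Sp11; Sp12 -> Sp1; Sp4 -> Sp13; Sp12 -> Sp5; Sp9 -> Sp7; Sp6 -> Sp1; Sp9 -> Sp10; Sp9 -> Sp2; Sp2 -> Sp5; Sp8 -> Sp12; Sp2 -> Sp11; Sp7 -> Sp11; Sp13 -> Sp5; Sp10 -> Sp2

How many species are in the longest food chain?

6 species

One longest chain: Sp1 → Sp5 → Sp13 → Sp10 → Sp9 → Sp3.
It has 6 species and 5 links.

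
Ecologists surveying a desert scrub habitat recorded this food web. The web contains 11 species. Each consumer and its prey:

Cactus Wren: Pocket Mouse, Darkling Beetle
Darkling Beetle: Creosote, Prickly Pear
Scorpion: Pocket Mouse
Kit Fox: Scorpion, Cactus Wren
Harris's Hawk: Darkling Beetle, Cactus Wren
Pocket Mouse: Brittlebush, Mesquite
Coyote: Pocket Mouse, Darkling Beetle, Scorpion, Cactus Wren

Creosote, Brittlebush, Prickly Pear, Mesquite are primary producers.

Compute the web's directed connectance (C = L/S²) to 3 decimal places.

C = 0.124

The web has S = 11 species and L = 15 feeding links.
C = L / S² = 15 / 121 = 0.1240 ≈ 0.124.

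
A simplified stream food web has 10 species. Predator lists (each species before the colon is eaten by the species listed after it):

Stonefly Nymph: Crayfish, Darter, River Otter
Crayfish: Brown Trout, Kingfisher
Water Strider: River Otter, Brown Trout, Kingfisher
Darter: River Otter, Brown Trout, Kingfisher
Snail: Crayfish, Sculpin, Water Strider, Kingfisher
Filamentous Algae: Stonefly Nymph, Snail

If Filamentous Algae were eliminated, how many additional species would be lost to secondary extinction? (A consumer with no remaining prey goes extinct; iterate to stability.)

Remove Filamentous Algae.
Round 1: Stonefly Nymph (all prey gone), Snail (all prey gone) → extinct.
Round 2: Crayfish (all prey gone), Sculpin (all prey gone), Darter (all prey gone), Water Strider (all prey gone) → extinct.
Round 3: River Otter (all prey gone), Brown Trout (all prey gone), Kingfisher (all prey gone) → extinct.
No further losses. Total secondary extinctions: 9.

9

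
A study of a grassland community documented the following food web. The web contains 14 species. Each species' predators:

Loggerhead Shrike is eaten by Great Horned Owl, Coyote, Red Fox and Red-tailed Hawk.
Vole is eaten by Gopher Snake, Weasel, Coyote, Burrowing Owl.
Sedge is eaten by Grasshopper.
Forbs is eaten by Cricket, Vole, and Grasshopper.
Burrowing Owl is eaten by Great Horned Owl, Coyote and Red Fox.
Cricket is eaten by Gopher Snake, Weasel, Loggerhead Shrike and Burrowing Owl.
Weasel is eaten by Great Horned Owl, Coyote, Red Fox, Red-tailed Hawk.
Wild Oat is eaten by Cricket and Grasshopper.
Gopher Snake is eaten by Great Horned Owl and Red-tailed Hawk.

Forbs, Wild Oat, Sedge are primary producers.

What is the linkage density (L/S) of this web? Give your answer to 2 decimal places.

There are L = 27 links among S = 14 species.
L/S = 27/14 = 1.9286 ≈ 1.93.

L/S = 1.93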